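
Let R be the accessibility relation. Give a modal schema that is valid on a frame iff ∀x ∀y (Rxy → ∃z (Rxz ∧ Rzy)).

□□q → □q

The condition is density. The C4 schema □□q → □q defines it.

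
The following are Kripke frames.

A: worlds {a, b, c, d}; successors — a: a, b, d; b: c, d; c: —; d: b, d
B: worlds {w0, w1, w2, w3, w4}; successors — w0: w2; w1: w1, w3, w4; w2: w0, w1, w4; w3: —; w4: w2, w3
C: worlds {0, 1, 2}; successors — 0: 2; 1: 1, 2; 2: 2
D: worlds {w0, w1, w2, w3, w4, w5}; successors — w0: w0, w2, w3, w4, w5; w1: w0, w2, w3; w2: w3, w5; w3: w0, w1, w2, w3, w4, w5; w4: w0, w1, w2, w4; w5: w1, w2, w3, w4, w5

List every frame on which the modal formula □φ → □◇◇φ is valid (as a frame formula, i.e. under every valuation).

C, D

This is the axiom for a generalized confluence (Geach) condition; its first-order frame correspondent is ∀x ∀z (xRz → ∃w (xRw ∧ zR²w)).
A: fails — bRc but no w with bRw and cR²w.
B: fails — w1Rw3 but no w with w1Rw and w3R²w.
C: satisfies the condition.
D: satisfies the condition.
Valid on: C, D.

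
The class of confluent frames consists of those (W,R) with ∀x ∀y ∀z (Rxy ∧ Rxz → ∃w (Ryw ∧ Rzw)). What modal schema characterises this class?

This is convergence; the standard corresponding axiom is .2: ◇□p → □◇p.
Suppose ◇□p→□◇p is valid. Take Rxy, Rxz and set V(p)={w : Ryw}. Then □p at y so ◇□p at x, so □◇p at x, so ◇p at z, giving w with Rzw and Ryw.

◇□p → □◇p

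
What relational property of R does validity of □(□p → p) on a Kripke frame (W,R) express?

shift-reflexivity: ∀x ∀y (Rxy → Ryy)

Suppose □(□p→p) is valid. Take Rxy and set V(p)={w : Ryw}. Then at y, □p holds; since □(□p→p) at x, □p→p at y, so p at y, i.e. Ryy.
Conversely, on a frame with shift-reflexivity the schema holds at every world under every valuation.
Frame condition: ∀x ∀y (Rxy → Ryy).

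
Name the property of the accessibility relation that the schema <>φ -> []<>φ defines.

the Euclidean property

Suppose ◇φ→□◇φ is valid. Take Rxy, Rxz and set V(φ)={y}. Then ◇φ at x, so □◇φ at x, so ◇φ at z, so some w with Rzw has φ; w=y, i.e. Rzy. By symmetry of the argument, Ryz.
Conversely, any frame satisfying forall x forall y forall z (Rxy & Rxz -> Ryz) validates the schema.
So the correspondent is the Euclidean property.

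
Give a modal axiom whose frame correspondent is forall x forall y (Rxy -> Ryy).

A defining formula is □(□p → p) (the T□ axiom).
Suppose □(□p→p) is valid. Take Rxy and set V(p)={w : Ryw}. Then at y, □p holds; since □(□p→p) at x, □p→p at y, so p at y, i.e. Ryy.

□(□p → p)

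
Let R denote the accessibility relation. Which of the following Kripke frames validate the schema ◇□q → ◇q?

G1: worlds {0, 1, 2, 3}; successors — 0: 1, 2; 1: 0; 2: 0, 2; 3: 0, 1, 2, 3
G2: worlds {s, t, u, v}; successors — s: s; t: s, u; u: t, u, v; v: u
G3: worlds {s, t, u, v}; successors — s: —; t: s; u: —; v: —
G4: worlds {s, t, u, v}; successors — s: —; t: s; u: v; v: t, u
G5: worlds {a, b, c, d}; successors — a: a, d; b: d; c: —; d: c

G2

The schema corresponds to a generalized confluence (Geach) condition: ∀x ∀y (xRy → ∃w (yRw ∧ xRw)).
G1: fails — 0R1 but no w with 1Rw and 0Rw.
G2: satisfies the condition.
G3: fails — tRs but no w with sRw and tRw.
G4: fails — tRs but no w with sRw and tRw.
G5: fails — aRd but no w with dRw and aRw.
Valid on: G2.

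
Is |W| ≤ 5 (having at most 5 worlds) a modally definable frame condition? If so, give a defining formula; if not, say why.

Modal frame validity is preserved under disjoint unions.
Any modal formula valid on each of 6 disjoint one-world frames is valid on their disjoint union (validity is preserved under disjoint unions). Each one-world frame has |W|=1≤5, but the union has |W|=6.
So no modal formula (or set of formulas) defines exactly the |W|≤5 frames.

Not definable by any modal formula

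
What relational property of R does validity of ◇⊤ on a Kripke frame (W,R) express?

seriality

◇⊤ holds at w iff w has a successor, so frame-validity of ◇⊤ is exactly seriality. Equivalently via □q → ◇q:
Suppose □q→◇q is valid. At any x set V(q)=W. Then □q at x, so ◇q at x, so x has a successor.
Conversely, on a frame with seriality the schema holds at every world under every valuation.
So the correspondent is seriality.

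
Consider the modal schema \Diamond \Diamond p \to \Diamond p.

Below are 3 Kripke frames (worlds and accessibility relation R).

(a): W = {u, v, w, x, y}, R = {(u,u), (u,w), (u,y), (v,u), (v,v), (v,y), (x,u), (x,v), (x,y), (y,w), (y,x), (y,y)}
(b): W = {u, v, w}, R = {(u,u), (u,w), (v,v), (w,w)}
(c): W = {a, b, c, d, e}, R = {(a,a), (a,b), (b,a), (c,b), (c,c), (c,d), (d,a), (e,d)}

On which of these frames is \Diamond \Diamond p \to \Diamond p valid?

(b)

The schema corresponds to transitivity: \forall x \forall y \forall z (Rxy \wedge Ryz \to Rxz).
(a): fails — Ryx and Rxu but not Ryu.
(b): holds.
(c): fails — Rcd and Rda but not Rca.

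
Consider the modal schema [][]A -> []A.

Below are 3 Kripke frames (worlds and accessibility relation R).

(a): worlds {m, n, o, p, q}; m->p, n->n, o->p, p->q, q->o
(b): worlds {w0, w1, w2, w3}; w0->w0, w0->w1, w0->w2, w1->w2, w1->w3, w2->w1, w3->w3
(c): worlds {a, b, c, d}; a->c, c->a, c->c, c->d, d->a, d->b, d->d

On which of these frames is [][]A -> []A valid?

(c)

This is the axiom for density; its first-order frame correspondent is forall x forall y (Rxy -> exists z (Rxz & Rzy)).
(a): fails — Rop but no z with Roz and Rzp.
(b): fails — Rw1w2 but no z with Rw1z and Rzw2.
(c): satisfies the condition.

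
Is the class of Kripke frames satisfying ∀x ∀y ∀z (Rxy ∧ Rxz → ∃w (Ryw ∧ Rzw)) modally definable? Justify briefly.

The condition is convergence. A defining modal formula is ◇□p → □◇p.

Definable; ◇□p → □◇p defines it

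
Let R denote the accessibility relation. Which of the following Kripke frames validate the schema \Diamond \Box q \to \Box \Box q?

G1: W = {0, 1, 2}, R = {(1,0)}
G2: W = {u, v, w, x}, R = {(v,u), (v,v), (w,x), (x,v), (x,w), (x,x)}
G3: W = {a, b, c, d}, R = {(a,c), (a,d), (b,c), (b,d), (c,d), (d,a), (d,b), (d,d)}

G1

The schema corresponds to a generalized confluence (Geach) condition: \forall x \forall y \forall z ((xRy \wedge x R^2 z) \to \exists w (yRw \wedge z = w)).
G1: satisfies the condition.
G2: fails — vRu, vR²u but no t with uRt and u=t.
G3: fails — aRc, aR²a but no w with cRw and a=w.
Valid on: G1.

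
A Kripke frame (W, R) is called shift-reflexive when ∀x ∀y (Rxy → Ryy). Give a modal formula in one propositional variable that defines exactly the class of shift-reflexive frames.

□(□p → p)

A defining formula is □(□p → p) (the T□ axiom).
Suppose □(□p→p) is valid. Take Rxy and set V(p)={w : Ryw}. Then at y, □p holds; since □(□p→p) at x, □p→p at y, so p at y, i.e. Ryy.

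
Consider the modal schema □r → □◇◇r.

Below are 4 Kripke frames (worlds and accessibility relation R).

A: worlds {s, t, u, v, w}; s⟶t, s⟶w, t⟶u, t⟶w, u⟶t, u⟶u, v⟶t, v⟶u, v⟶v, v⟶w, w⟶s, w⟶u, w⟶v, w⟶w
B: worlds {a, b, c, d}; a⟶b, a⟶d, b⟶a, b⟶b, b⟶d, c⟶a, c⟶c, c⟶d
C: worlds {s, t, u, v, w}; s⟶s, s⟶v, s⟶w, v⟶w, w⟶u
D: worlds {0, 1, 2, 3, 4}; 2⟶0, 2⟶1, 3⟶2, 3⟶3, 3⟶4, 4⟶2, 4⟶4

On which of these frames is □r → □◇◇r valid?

This is the axiom for a generalized confluence (Geach) condition; its first-order frame correspondent is ∀x ∀z (xRz → ∃w (xRw ∧ zR²w)).
A: ✓.
B: fails — aRd but no w with aRw and dR²w.
C: fails — sRv but no w* with sRw* and vR²w*.
D: fails — 2R0 but no w with 2Rw and 0R²w.

A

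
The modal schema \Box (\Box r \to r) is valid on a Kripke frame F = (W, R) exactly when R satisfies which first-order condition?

Shift-reflexivity

Suppose □(□r→r) is valid. Take Rxy and set V(r)={w : Ryw}. Then at y, □r holds; since □(□r→r) at x, □r→r at y, so r at y, i.e. Ryy.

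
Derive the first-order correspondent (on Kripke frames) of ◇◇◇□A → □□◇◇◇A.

∀x ∀y ∀z ((xR³y ∧ xR²z) → ∃w (yRw ∧ zR³w))

This is a Sahlqvist (Geach-type) schema ◇^3□^1A → □^2◇^3A.
First-order correspondent: ∀x ∀y ∀z ((xR³y ∧ xR²z) → ∃w (yRw ∧ zR³w)).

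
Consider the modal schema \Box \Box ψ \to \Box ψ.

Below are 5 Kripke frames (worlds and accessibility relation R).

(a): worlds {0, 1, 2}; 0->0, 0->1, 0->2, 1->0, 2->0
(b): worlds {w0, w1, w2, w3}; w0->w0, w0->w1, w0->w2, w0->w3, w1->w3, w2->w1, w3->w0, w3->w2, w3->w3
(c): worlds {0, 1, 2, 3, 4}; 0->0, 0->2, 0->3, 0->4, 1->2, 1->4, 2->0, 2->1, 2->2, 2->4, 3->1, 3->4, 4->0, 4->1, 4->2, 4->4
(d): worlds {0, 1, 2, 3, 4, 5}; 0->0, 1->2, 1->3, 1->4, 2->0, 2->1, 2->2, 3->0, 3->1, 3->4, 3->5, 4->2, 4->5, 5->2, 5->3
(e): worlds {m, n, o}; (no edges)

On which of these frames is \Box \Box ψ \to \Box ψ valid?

The schema corresponds to density: \forall x \forall y (Rxy \to \exists z (Rxz \wedge Rzy)).
(a): condition met.
(b): fails — Rw2w1 but no z with Rw2z and Rzw1.
(c): condition met.
(d): fails — R31 but no z with R3z and Rz1.
(e): condition met.
Valid on: (a), (c), (e).

(a), (c), (e)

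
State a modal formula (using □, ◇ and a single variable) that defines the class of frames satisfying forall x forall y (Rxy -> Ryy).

□(□p → p)

The condition is shift-reflexivity. The T□ schema □(□p → p) defines it.
Suppose □(□p→p) is valid. Take Rxy and set V(p)={w : Ryw}. Then at y, □p holds; since □(□p→p) at x, □p→p at y, so p at y, i.e. Ryy.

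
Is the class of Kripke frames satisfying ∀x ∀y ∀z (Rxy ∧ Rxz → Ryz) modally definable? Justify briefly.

Yes — defined by ◇p → □◇p

Yes: it is the Euclidean property, defined by the 5 schema ◇p → □◇p.
Suppose ◇p→□◇p is valid. Take Rxy, Rxz and set V(p)={y}. Then ◇p at x, so □◇p at x, so ◇p at z, so some w with Rzw has p; w=y, i.e. Rzy. By symmetry of the argument, Ryz.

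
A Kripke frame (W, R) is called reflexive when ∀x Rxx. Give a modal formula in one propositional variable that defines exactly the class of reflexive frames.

This is reflexivity; the standard corresponding axiom is T: □ψ → ψ.

□ψ → ψ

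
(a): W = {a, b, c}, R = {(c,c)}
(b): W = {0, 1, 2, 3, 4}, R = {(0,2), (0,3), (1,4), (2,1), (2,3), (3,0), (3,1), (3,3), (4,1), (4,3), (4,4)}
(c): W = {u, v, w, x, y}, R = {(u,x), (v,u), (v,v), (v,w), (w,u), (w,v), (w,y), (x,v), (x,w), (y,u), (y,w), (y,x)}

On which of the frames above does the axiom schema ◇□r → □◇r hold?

This is the axiom for convergence; its first-order frame correspondent is ∀x ∀y ∀z (Rxy ∧ Rxz → ∃w (Ryw ∧ Rzw)).
(a): satisfies the condition.
(b): fails — R23 and R21 but 3 and 1 have no common successor.
(c): fails — Rvv and Rvu but v and u have no common successor.

(a)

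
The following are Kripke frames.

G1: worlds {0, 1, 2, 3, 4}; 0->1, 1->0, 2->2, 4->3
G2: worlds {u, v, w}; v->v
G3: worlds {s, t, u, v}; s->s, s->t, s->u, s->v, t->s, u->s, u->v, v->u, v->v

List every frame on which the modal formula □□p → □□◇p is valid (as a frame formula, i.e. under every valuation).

The schema corresponds to a generalized confluence (Geach) condition: ∀x ∀z (xR²z → ∃w (xR²w ∧ zRw)).
G1: fails — 0R²0 but no w with 0R²w and 0Rw.
G2: satisfies the condition.
G3: satisfies the condition.

G2, G3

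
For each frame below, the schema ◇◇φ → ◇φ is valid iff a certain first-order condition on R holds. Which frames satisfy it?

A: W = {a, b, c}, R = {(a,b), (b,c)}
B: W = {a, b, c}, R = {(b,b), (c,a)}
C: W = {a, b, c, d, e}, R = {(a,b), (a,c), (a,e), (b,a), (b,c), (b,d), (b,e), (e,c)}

Frame correspondent (Sahlqvist): ∀x ∀y ∀z (Rxy ∧ Ryz → Rxz) — i.e. transitivity.
A: fails — Rab and Rbc but not Rac.
B: condition met.
C: fails — Rab and Rba but not Raa.

B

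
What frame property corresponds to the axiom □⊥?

□⊥ is valid iff no world has any successor (otherwise □⊥ fails at any world with one).
Conversely, any frame satisfying ∀x ∀y ¬Rxy validates the schema.
So the correspondent is emptiness of R.

emptiness of R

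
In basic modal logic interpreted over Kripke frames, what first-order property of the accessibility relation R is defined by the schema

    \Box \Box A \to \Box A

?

Suppose □□A→□A is valid. Take Rxy and set V(A)={w : xR²w}. Then □□A at x, so □A at x, so A at y, i.e. ∃z(Rxz∧Rzy).

Density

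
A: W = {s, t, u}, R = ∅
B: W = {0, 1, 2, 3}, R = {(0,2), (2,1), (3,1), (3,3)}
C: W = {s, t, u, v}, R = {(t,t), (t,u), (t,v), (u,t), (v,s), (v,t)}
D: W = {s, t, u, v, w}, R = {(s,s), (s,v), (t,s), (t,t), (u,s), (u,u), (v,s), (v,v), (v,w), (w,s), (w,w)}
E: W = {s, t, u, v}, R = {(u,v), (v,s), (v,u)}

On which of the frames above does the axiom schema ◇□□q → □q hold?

Frame correspondent (Sahlqvist): ∀x ∀y ∀z ((xRy ∧ xRz) → ∃w (yR²w ∧ z = w)) — i.e. a generalized confluence (Geach) condition.
A: condition met.
B: fails — 0R2, 0R2 but no w with 2R²w and 2=w.
C: fails — vRs, vRs but no w with sR²w and s=w.
D: fails — tRs, tRt but no w* with sR²w* and t=w*.
E: fails — vRs, vRs but no w with sR²w and s=w.
Valid on: A.

A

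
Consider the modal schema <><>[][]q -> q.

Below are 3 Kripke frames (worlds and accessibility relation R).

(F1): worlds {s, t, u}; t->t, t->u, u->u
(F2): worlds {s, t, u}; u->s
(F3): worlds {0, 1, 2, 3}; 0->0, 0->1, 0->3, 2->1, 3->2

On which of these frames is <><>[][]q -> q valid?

(F2)

This is the axiom for a generalized confluence (Geach) condition; its first-order frame correspondent is forall x forall y (x R^2 y -> exists w (y R^2 w & x = w)).
(F1): fails — tR²u but no w with uR²w and t=w.
(F2): condition met.
(F3): fails — 0R²1 but no w with 1R²w and 0=w.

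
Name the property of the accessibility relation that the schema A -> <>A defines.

reflexivity: forall x Rxx

This is frame-equivalent to □A → A (substitute ¬A for A and contrapose).
Suppose □A→A is valid. At any x set V(A)={w : Rxw}. Then □A holds at x, so A holds at x, i.e. Rxx.
Conversely, any frame satisfying forall x Rxx validates the schema.
Frame condition: forall x Rxx.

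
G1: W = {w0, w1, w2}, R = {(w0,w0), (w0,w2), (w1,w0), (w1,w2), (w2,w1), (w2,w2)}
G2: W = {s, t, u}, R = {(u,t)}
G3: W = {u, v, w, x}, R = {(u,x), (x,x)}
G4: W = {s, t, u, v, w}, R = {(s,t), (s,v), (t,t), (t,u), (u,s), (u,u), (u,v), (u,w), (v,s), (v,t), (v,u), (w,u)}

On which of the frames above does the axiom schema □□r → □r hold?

The schema corresponds to density: ∀x ∀y (Rxy → ∃z (Rxz ∧ Rzy)).
G1: condition met.
G2: fails — Rut but no z with Ruz and Rzt.
G3: condition met.
G4: fails — Rsv but no z with Rsz and Rzv.
Valid on: G1, G3.

G1, G3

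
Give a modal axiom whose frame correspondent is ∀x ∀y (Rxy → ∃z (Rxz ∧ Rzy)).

This is density; the standard corresponding axiom is C4: □□r → □r.
Suppose □□r→□r is valid. Take Rxy and set V(r)={w : xR²w}. Then □□r at x, so □r at x, so r at y, i.e. ∃z(Rxz∧Rzy).

□□r → □r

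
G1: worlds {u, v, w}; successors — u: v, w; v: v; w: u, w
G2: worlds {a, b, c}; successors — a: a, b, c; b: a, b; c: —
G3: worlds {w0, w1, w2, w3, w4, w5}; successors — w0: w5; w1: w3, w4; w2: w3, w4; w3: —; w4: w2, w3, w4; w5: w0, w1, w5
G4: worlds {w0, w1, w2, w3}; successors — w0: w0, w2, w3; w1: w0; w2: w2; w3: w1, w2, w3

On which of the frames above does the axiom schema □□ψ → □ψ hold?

The schema corresponds to density: ∀x ∀y (Rxy → ∃z (Rxz ∧ Rzy)).
G1: holds.
G2: holds.
G3: holds.
G4: holds.
Valid on: G1, G2, G3, G4.

G1, G2, G3, G4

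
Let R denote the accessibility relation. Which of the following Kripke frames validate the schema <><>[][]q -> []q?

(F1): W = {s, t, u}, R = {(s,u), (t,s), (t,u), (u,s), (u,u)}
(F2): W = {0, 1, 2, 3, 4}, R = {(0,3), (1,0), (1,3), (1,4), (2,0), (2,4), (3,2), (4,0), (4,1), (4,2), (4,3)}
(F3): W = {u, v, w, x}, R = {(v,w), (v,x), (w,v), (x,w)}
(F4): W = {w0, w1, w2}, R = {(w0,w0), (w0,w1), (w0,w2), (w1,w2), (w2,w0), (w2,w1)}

Frame correspondent (Sahlqvist): forall x forall y forall z ((x R^2 y & xRz) -> exists w (y R^2 w & z = w)) — i.e. a generalized confluence (Geach) condition.
(F1): ✓.
(F2): fails — 1R²0, 1R0 but no w with 0R²w and 0=w.
(F3): fails — vR²v, vRx but no t with vR²t and x=t.
(F4): fails — w0R²w1, w0Rw2 but no w with w1R²w and w2=w.
Valid on: (F1).

(F1)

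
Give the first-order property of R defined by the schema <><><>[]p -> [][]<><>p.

forall x forall y forall z ((x R^3 y & x R^2 z) -> exists w (yRw & z R^2 w))

This is a Sahlqvist (Geach-type) schema ◇^3□^1p → □^2◇^2p.
Minimal-valuation argument: fix x; take any y with xR^3y and any z with xR^2z. Set V(p) to the set of worlds R-reachable from y in exactly 1 step. Then □^1p holds at y, so the antecedent holds at x; validity forces ◇^2p at z, giving a w with zR^2w and yR^1w.
First-order correspondent: forall x forall y forall z ((x R^3 y & x R^2 z) -> exists w (yRw & z R^2 w)).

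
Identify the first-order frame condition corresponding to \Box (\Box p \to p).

Suppose □(□p→p) is valid. Take Rxy and set V(p)={w : Ryw}. Then at y, □p holds; since □(□p→p) at x, □p→p at y, so p at y, i.e. Ryy.

shift-reflexivity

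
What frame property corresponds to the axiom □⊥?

□⊥ is valid iff no world has any successor (otherwise □⊥ fails at any world with one).
Conversely, any frame satisfying ∀x ∀y ¬Rxy validates the schema.
Frame condition: ∀x ∀y ¬Rxy.

emptiness of R: ∀x ∀y ¬Rxy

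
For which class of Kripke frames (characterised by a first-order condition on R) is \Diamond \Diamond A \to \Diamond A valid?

transitivity

This schema is equivalent to the 4 axiom □A → □□A.
Its frame correspondent is transitivity — \forall x \forall y \forall z (Rxy \wedge Ryz \to Rxz).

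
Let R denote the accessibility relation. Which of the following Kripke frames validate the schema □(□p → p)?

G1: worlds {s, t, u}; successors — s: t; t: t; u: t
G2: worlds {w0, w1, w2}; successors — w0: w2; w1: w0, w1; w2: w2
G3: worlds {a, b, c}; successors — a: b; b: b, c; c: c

The schema corresponds to shift-reflexivity: ∀x ∀y (Rxy → Ryy).
G1: satisfies the condition.
G2: fails — Rw1w0 but not Rw0w0.
G3: satisfies the condition.

G1, G3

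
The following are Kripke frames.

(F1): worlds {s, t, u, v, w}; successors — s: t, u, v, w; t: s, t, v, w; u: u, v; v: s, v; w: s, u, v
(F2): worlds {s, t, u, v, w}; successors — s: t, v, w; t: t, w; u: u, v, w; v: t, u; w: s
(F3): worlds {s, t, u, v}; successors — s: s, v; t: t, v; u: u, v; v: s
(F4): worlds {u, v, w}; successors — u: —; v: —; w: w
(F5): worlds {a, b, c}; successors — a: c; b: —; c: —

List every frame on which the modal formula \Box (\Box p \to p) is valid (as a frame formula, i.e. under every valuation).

(F4)

Frame correspondent (Sahlqvist): \forall x \forall y (Rxy \to Ryy) — i.e. shift-reflexivity.
(F1): fails — Rts but not Rss.
(F2): fails — Ruv but not Rvv.
(F3): fails — Ruv but not Rvv.
(F4): holds.
(F5): fails — Rac but not Rcc.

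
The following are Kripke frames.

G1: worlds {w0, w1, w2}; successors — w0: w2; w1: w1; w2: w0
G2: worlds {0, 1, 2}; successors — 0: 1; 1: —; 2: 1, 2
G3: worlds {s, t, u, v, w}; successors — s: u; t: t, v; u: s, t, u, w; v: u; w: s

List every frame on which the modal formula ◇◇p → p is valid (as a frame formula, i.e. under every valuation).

The schema corresponds to a generalized confluence (Geach) condition: ∀x ∀y (xR²y → ∃w (y = w ∧ x = w)).
G1: holds.
G2: fails — 2R²1 but 1 ≠ 2.
G3: fails — sR²t but t ≠ s.

G1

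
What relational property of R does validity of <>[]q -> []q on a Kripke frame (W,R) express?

the Euclidean property

Equivalently (dual form): ◇q → □◇q.
Suppose ◇q→□◇q is valid. Take Rxy, Rxz and set V(q)={y}. Then ◇q at x, so □◇q at x, so ◇q at z, so some w with Rzw has q; w=y, i.e. Rzy. By symmetry of the argument, Ryz.
Conversely, any frame satisfying forall x forall y forall z (Rxy & Rxz -> Ryz) validates the schema.
So the correspondent is the Euclidean property.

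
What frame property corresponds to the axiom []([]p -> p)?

Suppose □(□p→p) is valid. Take Rxy and set V(p)={w : Ryw}. Then at y, □p holds; since □(□p→p) at x, □p→p at y, so p at y, i.e. Ryy.
Conversely, any frame satisfying forall x forall y (Rxy -> Ryy) validates the schema.
Frame condition: forall x forall y (Rxy -> Ryy).

shift-reflexivity: forall x forall y (Rxy -> Ryy)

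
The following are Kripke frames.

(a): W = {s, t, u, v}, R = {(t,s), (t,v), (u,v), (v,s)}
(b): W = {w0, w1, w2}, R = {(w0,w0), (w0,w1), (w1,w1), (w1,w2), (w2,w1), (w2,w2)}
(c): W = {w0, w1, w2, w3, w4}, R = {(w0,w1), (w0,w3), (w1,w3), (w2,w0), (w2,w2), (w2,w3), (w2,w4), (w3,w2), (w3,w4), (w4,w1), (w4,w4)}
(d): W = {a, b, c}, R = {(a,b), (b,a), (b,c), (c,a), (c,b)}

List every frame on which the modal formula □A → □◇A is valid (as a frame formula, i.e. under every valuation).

This is the axiom for a generalized confluence (Geach) condition; its first-order frame correspondent is ∀x ∀z (xRz → ∃w (xRw ∧ zRw)).
(a): fails — tRs but no w with tRw and sRw.
(b): satisfies the condition.
(c): fails — w0Rw3 but no w with w0Rw and w3Rw.
(d): fails — aRb but no w with aRw and bRw.

(b)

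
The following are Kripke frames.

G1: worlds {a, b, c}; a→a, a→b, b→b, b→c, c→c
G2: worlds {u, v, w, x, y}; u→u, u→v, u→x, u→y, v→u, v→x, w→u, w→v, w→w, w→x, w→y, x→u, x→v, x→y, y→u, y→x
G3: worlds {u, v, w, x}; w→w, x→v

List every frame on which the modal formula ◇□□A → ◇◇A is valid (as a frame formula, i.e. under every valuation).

The schema corresponds to a generalized confluence (Geach) condition: ∀x ∀y (xRy → ∃w (yR²w ∧ xR²w)).
G1: satisfies the condition.
G2: satisfies the condition.
G3: fails — xRv but no t with vR²t and xR²t.

G1, G2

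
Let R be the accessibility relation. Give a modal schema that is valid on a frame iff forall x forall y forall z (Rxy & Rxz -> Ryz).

◇s → □◇s

The condition is the Euclidean property. The 5 schema ◇s → □◇s defines it.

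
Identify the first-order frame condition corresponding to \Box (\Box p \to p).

Suppose □(□p→p) is valid. Take Rxy and set V(p)={w : Ryw}. Then at y, □p holds; since □(□p→p) at x, □p→p at y, so p at y, i.e. Ryy.
The converse is a direct semantic check.
Frame condition: \forall x \forall y (Rxy \to Ryy).

Shift-reflexivity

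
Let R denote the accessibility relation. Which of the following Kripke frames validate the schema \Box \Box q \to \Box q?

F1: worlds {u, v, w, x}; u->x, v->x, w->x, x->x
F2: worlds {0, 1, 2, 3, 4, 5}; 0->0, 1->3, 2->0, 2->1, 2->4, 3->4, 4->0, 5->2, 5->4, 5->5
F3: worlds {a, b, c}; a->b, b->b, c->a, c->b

F1

This is the axiom for density; its first-order frame correspondent is \forall x \forall y (Rxy \to \exists z (Rxz \wedge Rzy)).
F1: holds.
F2: fails — R34 but no z with R3z and Rz4.
F3: fails — Rca but no z with Rcz and Rza.
Valid on: F1.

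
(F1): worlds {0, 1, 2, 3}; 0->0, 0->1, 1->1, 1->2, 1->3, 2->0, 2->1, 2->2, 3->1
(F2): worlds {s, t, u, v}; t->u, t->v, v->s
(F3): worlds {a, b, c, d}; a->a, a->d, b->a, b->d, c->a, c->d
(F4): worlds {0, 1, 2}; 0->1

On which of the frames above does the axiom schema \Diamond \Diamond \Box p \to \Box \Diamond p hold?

The schema corresponds to a generalized confluence (Geach) condition: \forall x \forall y \forall z ((x R^2 y \wedge xRz) \to \exists w (yRw \wedge zRw)).
(F1): holds.
(F2): fails — tR²s, tRu but no w with sRw and uRw.
(F3): fails — aR²a, aRd but no w with aRw and dRw.
(F4): holds.

(F1), (F4)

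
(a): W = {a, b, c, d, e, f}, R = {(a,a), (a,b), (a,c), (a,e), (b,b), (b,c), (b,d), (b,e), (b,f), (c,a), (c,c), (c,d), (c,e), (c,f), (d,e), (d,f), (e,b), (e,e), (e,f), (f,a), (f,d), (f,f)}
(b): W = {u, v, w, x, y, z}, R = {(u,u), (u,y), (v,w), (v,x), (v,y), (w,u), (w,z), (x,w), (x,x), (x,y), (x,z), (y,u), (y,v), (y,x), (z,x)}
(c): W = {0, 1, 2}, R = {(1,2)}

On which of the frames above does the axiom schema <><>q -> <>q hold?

(c)

The schema corresponds to transitivity: forall x forall y forall z (Rxy & Ryz -> Rxz).
(a): fails — Rdf and Rfd but not Rdd.
(b): fails — Rxw and Rwu but not Rxu.
(c): ✓.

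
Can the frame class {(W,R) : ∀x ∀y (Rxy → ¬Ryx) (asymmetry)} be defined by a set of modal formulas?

No

Modal frame validity is preserved under surjective bounded morphisms.
The 3-cycle (worlds w0,w1,w2 with w0→w1→w2→w0) is asymmetric. Mapping every world to a single reflexive point • is a surjective bounded morphism, and the reflexive point is not asymmetric (R•• but asymmetry requires ¬R••).
So the class is not modally definable.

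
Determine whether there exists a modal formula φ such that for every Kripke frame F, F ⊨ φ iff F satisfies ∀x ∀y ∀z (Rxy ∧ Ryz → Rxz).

Definable; □q → □□q defines it

The condition is transitivity. A defining modal formula is □q → □□q.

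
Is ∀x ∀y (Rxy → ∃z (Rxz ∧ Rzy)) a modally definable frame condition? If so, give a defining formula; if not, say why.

The condition is density. A defining modal formula is □□p → □p.

Yes — defined by □□p → □p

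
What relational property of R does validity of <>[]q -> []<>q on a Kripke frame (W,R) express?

Suppose ◇□q→□◇q is valid. Take Rxy, Rxz and set V(q)={w : Ryw}. Then □q at y so ◇□q at x, so □◇q at x, so ◇q at z, giving w with Rzw and Ryw.
Conversely, any frame satisfying forall x forall y forall z (Rxy & Rxz -> exists w (Ryw & Rzw)) validates the schema.
Frame condition: forall x forall y forall z (Rxy & Rxz -> exists w (Ryw & Rzw)).

convergence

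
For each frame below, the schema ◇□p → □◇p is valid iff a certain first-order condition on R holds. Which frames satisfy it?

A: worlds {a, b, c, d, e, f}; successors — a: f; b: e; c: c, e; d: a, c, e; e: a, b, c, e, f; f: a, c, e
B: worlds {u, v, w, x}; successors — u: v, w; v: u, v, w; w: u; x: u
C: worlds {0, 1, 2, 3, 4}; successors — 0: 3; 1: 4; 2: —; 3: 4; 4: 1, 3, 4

This is the axiom for convergence; its first-order frame correspondent is ∀x ∀y ∀z (Rxy ∧ Rxz → ∃w (Ryw ∧ Rzw)).
A: fails — Rdc and Rda but c and a have no common successor.
B: fails — Rvw and Rvu but w and u have no common successor.
C: ✓.
Valid on: C.

C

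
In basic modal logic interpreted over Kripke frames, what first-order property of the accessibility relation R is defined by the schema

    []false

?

This schema is the Ver axiom.
Its frame correspondent is emptiness of R — forall x forall y ~Rxy.

emptiness of R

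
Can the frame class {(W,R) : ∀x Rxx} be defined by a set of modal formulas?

Yes: it is reflexivity, defined by the T schema □r → r.
Suppose □r→r is valid. At any x set V(r)={w : Rxw}. Then □r holds at x, so r holds at x, i.e. Rxx.

Yes — defined by □r → r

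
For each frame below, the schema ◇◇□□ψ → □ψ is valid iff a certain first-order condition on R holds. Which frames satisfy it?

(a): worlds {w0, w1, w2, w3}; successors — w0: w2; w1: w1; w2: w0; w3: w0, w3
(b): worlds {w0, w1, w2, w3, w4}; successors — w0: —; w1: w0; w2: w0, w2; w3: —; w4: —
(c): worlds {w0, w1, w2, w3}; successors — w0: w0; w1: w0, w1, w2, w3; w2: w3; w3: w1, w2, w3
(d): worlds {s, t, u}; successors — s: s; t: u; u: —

Frame correspondent (Sahlqvist): ∀x ∀y ∀z ((xR²y ∧ xRz) → ∃w (yR²w ∧ z = w)) — i.e. a generalized confluence (Geach) condition.
(a): fails — w0R²w0, w0Rw2 but no w with w0R²w and w2=w.
(b): fails — w2R²w0, w2Rw0 but no w with w0R²w and w0=w.
(c): fails — w1R²w0, w1Rw1 but no w with w0R²w and w1=w.
(d): holds.
Valid on: (d).

(d)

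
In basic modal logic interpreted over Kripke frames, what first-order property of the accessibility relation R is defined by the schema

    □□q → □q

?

density: ∀x ∀y (Rxy → ∃z (Rxz ∧ Rzy))

Suppose □□q→□q is valid. Take Rxy and set V(q)={w : xR²w}. Then □□q at x, so □q at x, so q at y, i.e. ∃z(Rxz∧Rzy).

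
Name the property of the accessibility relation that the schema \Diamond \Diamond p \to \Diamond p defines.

transitivity: \forall x \forall y \forall z (Rxy \wedge Ryz \to Rxz)

This is a form of the 4 axiom.
Its frame correspondent is transitivity — \forall x \forall y \forall z (Rxy \wedge Ryz \to Rxz).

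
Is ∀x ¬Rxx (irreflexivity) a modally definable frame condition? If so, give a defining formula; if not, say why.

Modal frame validity is preserved under surjective bounded morphisms.
The 2-cycle (worlds w0,w1 with w0→w1→w0) is irreflexive, and the map sending every world to a single reflexive point • is a surjective bounded morphism (forth: every edge maps to (•,•); back: every world has a successor). So any modal formula valid on the 2-cycle is also valid on the reflexive point, which is not irreflexive.
Hence irreflexivity is not modally definable.

Not definable by any modal formula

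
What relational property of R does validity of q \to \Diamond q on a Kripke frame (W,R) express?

reflexivity

This is a form of the T axiom.
Its frame correspondent is reflexivity — \forall x Rxx.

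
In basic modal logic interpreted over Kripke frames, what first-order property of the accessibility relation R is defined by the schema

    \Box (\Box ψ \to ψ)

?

This schema is the T□ axiom.
It corresponds to shift-reflexivity: \forall x \forall y (Rxy \to Ryy).

Shift-reflexivity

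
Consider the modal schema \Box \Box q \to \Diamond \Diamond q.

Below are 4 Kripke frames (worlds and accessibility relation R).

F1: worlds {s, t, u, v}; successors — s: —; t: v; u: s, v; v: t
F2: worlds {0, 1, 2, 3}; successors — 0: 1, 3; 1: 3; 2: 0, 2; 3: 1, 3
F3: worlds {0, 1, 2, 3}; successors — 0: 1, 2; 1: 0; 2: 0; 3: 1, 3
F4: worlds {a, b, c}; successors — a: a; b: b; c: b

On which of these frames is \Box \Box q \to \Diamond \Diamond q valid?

This is the axiom for a generalized confluence (Geach) condition; its first-order frame correspondent is \forall x \exists w (x R^2 w \wedge x R^2 w).
F1: fails — at s but no w with sR²w and sR²w.
F2: satisfies the condition.
F3: satisfies the condition.
F4: satisfies the condition.
Valid on: F2, F3, F4.

F2, F3, F4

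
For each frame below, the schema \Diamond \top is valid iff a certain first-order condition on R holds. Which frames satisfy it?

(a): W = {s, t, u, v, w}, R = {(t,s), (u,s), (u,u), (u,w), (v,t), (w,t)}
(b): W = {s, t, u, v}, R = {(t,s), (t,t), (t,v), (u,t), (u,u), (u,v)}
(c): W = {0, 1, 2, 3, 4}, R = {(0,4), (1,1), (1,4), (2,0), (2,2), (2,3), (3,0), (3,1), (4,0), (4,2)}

Frame correspondent (Sahlqvist): \forall x \exists y Rxy — i.e. seriality.
(a): fails — world s has no successor.
(b): fails — world s has no successor.
(c): condition met.

(c)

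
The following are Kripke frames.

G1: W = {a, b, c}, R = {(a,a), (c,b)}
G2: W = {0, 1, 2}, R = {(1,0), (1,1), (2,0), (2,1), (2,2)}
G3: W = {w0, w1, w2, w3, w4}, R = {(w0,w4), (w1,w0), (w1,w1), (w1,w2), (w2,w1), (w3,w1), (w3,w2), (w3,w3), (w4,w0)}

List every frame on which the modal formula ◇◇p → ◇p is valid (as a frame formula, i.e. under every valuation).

Frame correspondent (Sahlqvist): ∀x ∀y ∀z (Rxy ∧ Ryz → Rxz) — i.e. transitivity.
G1: satisfies the condition.
G2: satisfies the condition.
G3: fails — Rw1w0 and Rw0w4 but not Rw1w4.
Valid on: G1, G2.

G1, G2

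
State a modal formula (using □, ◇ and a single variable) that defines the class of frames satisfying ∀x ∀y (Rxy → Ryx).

ψ → □◇ψ

This is symmetry; the standard corresponding axiom is B: ψ → □◇ψ.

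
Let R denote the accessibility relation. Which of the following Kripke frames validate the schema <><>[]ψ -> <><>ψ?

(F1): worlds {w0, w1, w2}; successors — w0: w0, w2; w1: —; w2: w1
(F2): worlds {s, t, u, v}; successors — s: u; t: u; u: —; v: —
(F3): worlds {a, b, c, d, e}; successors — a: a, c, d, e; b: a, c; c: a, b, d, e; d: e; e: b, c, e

This is the axiom for a generalized confluence (Geach) condition; its first-order frame correspondent is forall x forall y (x R^2 y -> exists w (yRw & x R^2 w)).
(F1): fails — w0R²w1 but no w with w1Rw and w0R²w.
(F2): holds.
(F3): holds.
Valid on: (F2), (F3).

(F2), (F3)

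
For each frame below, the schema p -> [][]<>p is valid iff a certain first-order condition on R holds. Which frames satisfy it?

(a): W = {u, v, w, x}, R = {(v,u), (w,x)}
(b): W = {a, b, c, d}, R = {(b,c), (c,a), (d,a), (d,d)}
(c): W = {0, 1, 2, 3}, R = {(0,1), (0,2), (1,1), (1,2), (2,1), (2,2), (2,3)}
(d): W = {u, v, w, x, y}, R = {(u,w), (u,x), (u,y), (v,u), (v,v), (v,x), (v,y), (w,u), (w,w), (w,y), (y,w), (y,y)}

The schema corresponds to a generalized confluence (Geach) condition: forall x forall z (x R^2 z -> exists w (x = w & zRw)).
(a): ✓.
(b): fails — bR²a but no w with b=w and aRw.
(c): fails — 0R²1 but no w with 0=w and 1Rw.
(d): fails — uR²u but no t with u=t and uRt.

(a)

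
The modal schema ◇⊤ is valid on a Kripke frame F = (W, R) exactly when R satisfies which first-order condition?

This is a form of the D axiom.
Its frame correspondent is seriality — ∀x ∃y Rxy.

seriality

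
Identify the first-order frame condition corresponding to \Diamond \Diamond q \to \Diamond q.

Replacing q by ¬q and contraposing gives the equivalent schema □q → □□q.
Suppose □q→□□q is valid. Take Rxy, Ryz and set V(q)={w : Rxw}. Then □q at x, so □□q at x, so □q at y, so q at z, i.e. Rxz.
Conversely, any frame satisfying \forall x \forall y \forall z (Rxy \wedge Ryz \to Rxz) validates the schema.
So the correspondent is transitivity.

transitivity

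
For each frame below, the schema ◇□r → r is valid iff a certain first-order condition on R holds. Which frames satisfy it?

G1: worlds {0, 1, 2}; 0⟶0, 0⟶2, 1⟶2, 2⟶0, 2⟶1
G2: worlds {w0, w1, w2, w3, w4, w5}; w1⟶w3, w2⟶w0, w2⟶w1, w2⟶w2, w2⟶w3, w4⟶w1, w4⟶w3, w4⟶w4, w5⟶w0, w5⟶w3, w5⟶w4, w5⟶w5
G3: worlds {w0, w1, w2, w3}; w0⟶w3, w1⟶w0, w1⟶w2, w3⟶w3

This is the axiom for symmetry; its first-order frame correspondent is ∀x ∀y (Rxy → Ryx).
G1: satisfies the condition.
G2: fails — Rw1w3 but not Rw3w1.
G3: fails — Rw1w2 but not Rw2w1.
Valid on: G1.

G1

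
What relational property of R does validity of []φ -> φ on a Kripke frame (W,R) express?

Reflexivity

Suppose □φ→φ is valid. At any x set V(φ)={w : Rxw}. Then □φ holds at x, so φ holds at x, i.e. Rxx.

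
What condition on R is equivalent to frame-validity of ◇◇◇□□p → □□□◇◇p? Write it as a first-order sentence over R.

This is a Sahlqvist (Geach-type) schema ◇^3□^2p → □^3◇^2p.
Minimal-valuation argument: fix x; take any y with xR^3y and any z with xR^3z. Set V(p) to the set of worlds R-reachable from y in exactly 2 steps. Then □^2p holds at y, so the antecedent holds at x; validity forces ◇^2p at z, giving a w with zR^2w and yR^2w.
First-order correspondent: ∀x ∀y ∀z ((xR³y ∧ xR³z) → ∃w (yR²w ∧ zR²w)).

∀x ∀y ∀z ((xR³y ∧ xR³z) → ∃w (yR²w ∧ zR²w))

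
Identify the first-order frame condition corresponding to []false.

□⊥ is valid iff no world has any successor (otherwise □⊥ fails at any world with one).

Emptiness of R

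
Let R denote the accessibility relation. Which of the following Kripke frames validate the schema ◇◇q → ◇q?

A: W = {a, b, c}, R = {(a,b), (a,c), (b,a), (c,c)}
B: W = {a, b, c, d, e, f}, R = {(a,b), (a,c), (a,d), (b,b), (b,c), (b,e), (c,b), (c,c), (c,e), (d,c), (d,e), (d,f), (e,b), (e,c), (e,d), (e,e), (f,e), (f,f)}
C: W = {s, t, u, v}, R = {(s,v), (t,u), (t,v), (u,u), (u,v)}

This is the axiom for a generalized confluence (Geach) condition; its first-order frame correspondent is ∀x ∀y (xR²y → ∃w (y = w ∧ xRw)).
A: fails — aR²a but no w with a=w and aRw.
B: fails — aR²e but no w with e=w and aRw.
C: holds.

C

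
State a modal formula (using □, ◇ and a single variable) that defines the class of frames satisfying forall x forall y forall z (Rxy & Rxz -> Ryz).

This is the Euclidean property; the standard corresponding axiom is 5: ◇s → □◇s.

◇s → □◇s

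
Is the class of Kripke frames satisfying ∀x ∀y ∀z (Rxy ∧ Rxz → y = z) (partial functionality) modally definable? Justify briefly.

Yes — defined by ◇r → □r

Yes: it is partial functionality, defined by the CD schema ◇r → □r.
Suppose ◇r→□r is valid. Take Rxy, Rxz and set V(r)={y}. Then ◇r at x, so □r at x, so r at z, i.e. z=y.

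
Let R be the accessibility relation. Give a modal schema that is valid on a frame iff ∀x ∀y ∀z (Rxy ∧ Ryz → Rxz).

The condition is transitivity. The 4 schema □r → □□r defines it.
Suppose □r→□□r is valid. Take Rxy, Ryz and set V(r)={w : Rxw}. Then □r at x, so □□r at x, so □r at y, so r at z, i.e. Rxz.

□r → □□r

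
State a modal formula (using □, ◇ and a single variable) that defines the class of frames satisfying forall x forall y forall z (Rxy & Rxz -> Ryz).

◇s → □◇s

A defining formula is ◇s → □◇s (the 5 axiom).
Suppose ◇s→□◇s is valid. Take Rxy, Rxz and set V(s)={y}. Then ◇s at x, so □◇s at x, so ◇s at z, so some w with Rzw has s; w=y, i.e. Rzy. By symmetry of the argument, Ryz.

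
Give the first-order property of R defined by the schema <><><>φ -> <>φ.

This is a Sahlqvist (Geach-type) schema ◇^3□^0φ → □^0◇^1φ.
Minimal-valuation argument: fix x; take any y with xR^3y and any z with xR^0z. Set V(φ) to the set of worlds R-reachable from y in exactly 0 steps. Then □^0φ holds at y, so the antecedent holds at x; validity forces ◇^1φ at z, giving a w with zR^1w and yR^0w.
First-order correspondent: forall x forall y (x R^3 y -> exists w (y = w & xRw)).

forall x forall y (x R^3 y -> exists w (y = w & xRw))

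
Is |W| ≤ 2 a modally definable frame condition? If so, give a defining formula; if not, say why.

Modal frame validity is preserved under disjoint unions.
Any modal formula valid on each of 3 disjoint one-world frames is valid on their disjoint union (validity is preserved under disjoint unions). Each one-world frame has |W|=1≤2, but the union has |W|=3.
So the class is not modally definable.

No — not modally definable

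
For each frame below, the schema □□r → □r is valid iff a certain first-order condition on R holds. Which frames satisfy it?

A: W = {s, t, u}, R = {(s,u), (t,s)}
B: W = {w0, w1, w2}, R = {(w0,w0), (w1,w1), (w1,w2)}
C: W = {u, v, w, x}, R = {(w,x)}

Frame correspondent (Sahlqvist): ∀x ∀y (Rxy → ∃z (Rxz ∧ Rzy)) — i.e. density.
A: fails — Rsu but no z with Rsz and Rzu.
B: satisfies the condition.
C: fails — Rwx but no z with Rwz and Rzx.

B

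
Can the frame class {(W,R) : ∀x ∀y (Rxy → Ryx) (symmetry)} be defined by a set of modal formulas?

Yes: it is symmetry, defined by the B schema p → □◇p.

Yes — defined by p → □◇p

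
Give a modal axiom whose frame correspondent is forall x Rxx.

The condition is reflexivity. The T schema □q → q defines it.
Suppose □q→q is valid. At any x set V(q)={w : Rxw}. Then □q holds at x, so q holds at x, i.e. Rxx.

□q → q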